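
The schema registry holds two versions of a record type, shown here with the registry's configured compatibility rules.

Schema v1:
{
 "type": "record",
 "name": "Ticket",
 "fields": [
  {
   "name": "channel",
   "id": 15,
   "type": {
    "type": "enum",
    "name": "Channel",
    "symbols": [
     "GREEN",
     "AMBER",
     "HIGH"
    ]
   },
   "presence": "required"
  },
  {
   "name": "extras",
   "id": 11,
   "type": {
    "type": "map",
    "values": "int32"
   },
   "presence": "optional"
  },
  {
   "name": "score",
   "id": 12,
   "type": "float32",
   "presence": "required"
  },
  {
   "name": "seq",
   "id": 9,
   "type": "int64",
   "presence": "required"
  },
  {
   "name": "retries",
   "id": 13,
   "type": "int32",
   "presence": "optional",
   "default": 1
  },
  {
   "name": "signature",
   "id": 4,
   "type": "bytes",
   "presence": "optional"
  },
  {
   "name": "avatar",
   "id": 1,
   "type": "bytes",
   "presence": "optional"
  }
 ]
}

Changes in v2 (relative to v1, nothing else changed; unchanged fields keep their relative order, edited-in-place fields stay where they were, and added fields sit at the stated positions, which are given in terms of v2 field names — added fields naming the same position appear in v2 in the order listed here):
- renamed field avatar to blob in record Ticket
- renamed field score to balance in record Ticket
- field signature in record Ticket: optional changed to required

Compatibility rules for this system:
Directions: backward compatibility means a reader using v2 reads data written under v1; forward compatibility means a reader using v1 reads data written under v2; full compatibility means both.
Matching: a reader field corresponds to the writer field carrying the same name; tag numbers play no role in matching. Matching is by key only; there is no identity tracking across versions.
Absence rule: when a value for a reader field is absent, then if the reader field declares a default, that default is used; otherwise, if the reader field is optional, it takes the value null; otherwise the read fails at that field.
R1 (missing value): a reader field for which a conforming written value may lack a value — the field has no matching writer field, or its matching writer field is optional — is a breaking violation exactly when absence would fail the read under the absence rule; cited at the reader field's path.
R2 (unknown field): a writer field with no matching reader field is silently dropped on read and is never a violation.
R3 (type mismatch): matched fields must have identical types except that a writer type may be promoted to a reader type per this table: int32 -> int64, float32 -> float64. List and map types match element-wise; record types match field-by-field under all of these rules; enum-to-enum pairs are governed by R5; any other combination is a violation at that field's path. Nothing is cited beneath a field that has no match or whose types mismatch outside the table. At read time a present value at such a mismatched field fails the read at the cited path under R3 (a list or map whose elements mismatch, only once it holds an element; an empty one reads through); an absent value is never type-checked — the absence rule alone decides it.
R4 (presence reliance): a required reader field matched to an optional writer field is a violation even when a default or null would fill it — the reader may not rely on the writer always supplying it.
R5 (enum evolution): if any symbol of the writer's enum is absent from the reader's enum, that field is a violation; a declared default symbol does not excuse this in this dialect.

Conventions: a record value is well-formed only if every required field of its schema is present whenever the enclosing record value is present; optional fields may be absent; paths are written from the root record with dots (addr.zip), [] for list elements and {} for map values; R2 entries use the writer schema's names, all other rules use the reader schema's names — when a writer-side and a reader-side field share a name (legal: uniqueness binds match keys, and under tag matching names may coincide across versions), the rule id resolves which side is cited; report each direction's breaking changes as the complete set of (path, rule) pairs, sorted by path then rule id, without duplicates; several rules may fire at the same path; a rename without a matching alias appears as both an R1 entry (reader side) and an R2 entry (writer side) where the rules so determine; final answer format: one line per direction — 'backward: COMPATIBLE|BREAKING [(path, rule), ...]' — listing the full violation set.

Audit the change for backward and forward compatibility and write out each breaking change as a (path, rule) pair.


each type pair in Ticket: writer, then reader
backward on Ticket — v2 reading data written by v1:
  Channel -> Channel, writer required: channel aligns to channel
  map<string, int32> -> map<string, int32>, writer optional: extras aligns to extras
  balance has no writer counterpart
  int64 -> int64, writer required: seq aligns to seq
  int32 -> int32, writer optional: retries aligns to retries
  bytes -> bytes, writer optional: signature aligns to signature
  blob has no writer counterpart
  score (writer side), unknown to reader
  avatar (writer side), unknown to reader
  violation R1 at balance
  violation R1 at signature
  violation R4 at signature
  => backward verdict for Ticket: BREAKING, 3 violation(s)
forward on Ticket — v1 reading data written by v2:
  Channel -> Channel, writer required: channel aligns to channel
  map<string, int32> -> map<string, int32>, writer optional: extras aligns to extras
  score has no writer counterpart
  int64 -> int64, writer required: seq aligns to seq
  int32 -> int32, writer optional: retries aligns to retries
  bytes -> bytes, writer required: signature aligns to signature
  avatar has no writer counterpart
  balance (writer side), unknown to reader
  blob (writer side), unknown to reader
  violation R1 at score
  => forward verdict for Ticket: BREAKING, 1 violation(s)

backward: BREAKING [(balance, R1), (signature, R1), (signature, R4)]; forward: BREAKING [(score, R1)]


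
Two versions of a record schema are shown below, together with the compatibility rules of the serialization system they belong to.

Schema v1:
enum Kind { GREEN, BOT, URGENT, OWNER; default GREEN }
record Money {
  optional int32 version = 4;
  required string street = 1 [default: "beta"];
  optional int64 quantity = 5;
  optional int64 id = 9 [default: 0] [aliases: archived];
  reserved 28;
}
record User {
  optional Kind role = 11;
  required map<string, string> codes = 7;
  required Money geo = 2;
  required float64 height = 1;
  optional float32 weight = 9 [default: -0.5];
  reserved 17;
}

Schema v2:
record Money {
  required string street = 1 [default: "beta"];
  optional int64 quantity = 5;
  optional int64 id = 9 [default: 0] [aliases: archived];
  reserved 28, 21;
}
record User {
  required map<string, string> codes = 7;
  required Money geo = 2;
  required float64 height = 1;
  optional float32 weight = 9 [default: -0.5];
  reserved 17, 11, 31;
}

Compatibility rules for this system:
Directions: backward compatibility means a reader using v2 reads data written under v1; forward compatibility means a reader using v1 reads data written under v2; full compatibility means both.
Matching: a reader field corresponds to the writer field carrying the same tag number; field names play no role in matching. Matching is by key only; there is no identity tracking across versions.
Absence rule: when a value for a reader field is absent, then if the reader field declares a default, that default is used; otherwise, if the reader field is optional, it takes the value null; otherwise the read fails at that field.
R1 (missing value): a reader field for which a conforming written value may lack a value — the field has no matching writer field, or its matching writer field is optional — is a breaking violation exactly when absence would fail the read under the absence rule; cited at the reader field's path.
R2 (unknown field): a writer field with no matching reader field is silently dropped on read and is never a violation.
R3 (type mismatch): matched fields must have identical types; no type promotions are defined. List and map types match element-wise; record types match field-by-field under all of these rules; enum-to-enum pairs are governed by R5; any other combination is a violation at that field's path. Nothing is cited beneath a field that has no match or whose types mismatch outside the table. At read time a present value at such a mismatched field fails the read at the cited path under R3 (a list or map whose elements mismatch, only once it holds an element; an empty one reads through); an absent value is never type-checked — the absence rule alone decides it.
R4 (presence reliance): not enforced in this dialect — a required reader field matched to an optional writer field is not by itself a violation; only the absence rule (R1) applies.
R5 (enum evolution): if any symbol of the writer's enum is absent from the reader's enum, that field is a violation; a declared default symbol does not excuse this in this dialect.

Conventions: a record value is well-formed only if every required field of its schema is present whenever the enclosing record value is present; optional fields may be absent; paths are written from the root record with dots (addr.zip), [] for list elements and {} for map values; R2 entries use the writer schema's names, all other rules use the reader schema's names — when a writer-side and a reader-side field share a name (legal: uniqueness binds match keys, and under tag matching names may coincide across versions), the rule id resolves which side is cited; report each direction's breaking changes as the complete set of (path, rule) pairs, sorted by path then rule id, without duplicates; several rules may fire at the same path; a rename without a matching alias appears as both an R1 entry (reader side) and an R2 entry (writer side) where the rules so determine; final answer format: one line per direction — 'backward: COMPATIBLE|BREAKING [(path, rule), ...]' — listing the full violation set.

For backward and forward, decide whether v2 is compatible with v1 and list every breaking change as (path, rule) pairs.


backward: COMPATIBLE []; forward: COMPATIBLE []

the writer's type comes first in each User pair
backward for User (reader v2, writer v1):
  writer required, map<string, string> -> map<string, string>: reader codes maps from writer codes
  writer required, Money -> Money: reader geo maps from writer geo
  writer required, float64 -> float64: reader height maps from writer height
  writer optional, float32 -> float32: reader weight maps from writer weight
  writer role: unknown to reader
  writer required, string -> string: reader geo.street maps from writer geo.street
  writer optional, int64 -> int64: reader geo.quantity maps from writer geo.quantity
  writer optional, int64 -> int64: reader geo.id maps from writer geo.id
  writer geo.version: unknown to reader
  => backward: COMPATIBLE
forward for User (reader v1, writer v2):
  role: no writer match
  writer required, map<string, string> -> map<string, string>: reader codes maps from writer codes
  writer required, Money -> Money: reader geo maps from writer geo
  writer required, float64 -> float64: reader height maps from writer height
  writer optional, float32 -> float32: reader weight maps from writer weight
  geo.version: no writer match
  writer required, string -> string: reader geo.street maps from writer geo.street
  writer optional, int64 -> int64: reader geo.quantity maps from writer geo.quantity
  writer optional, int64 -> int64: reader geo.id maps from writer geo.id
  => forward: COMPATIBLE


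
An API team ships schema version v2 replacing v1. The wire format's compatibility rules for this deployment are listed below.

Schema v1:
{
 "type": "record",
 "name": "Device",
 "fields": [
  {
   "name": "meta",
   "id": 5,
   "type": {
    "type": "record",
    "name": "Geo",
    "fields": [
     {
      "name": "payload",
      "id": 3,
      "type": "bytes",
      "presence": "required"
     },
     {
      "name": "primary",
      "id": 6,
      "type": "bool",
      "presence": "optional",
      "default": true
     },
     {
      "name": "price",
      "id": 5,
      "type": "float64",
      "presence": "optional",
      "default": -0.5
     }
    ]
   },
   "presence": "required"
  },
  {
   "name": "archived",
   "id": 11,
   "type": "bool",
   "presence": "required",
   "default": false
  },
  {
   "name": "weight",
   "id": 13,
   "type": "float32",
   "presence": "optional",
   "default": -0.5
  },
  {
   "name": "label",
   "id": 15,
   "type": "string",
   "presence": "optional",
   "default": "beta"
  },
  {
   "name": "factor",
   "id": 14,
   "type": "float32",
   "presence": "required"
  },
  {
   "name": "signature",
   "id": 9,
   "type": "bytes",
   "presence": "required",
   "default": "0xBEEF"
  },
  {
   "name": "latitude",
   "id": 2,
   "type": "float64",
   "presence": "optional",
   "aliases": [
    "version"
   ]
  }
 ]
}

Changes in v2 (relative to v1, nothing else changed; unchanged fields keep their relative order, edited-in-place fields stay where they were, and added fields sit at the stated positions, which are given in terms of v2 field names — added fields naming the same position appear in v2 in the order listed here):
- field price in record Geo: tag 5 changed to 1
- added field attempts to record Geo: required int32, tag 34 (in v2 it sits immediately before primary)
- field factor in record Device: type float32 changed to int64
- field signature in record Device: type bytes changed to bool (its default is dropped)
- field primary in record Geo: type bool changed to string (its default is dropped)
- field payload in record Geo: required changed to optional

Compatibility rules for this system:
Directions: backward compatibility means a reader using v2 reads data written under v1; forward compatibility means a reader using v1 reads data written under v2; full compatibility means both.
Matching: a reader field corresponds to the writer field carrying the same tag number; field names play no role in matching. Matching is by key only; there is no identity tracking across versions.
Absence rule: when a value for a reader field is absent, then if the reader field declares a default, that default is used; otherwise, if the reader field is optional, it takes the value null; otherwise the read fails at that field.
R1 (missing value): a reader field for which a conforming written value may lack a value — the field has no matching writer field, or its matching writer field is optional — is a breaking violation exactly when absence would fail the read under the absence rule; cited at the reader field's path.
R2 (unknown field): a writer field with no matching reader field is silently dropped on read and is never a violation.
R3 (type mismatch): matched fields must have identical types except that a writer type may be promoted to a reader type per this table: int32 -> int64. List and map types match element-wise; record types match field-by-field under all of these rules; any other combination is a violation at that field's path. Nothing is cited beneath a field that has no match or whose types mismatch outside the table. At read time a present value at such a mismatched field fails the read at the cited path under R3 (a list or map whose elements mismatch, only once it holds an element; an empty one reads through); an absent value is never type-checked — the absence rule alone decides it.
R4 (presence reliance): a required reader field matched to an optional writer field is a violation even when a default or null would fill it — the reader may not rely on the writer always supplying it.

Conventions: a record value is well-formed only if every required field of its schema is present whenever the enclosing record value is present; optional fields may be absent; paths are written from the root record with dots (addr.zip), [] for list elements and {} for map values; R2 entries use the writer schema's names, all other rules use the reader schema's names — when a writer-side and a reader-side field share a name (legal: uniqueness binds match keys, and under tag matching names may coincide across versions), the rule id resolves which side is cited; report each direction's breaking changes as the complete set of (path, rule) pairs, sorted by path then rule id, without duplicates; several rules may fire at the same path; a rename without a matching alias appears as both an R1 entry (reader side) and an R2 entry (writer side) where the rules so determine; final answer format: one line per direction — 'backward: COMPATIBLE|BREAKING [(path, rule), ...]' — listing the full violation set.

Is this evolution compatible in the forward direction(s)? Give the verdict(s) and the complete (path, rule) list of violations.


forward: BREAKING [(factor, R3), (meta.payload, R1), (meta.payload, R4), (meta.primary, R3), (signature, R3)]

arrows below run writer -> reader for Device
forward for Device (reader v1, writer v2):
  meta: Geo -> Geo, writer required; from meta
  archived: bool -> bool, writer required; from archived
  weight: float32 -> float32, writer optional; from weight
  label: string -> string, writer optional; from label
  factor: int64 -> float32, writer required; from factor
  signature: bool -> bytes, writer required; from signature
  latitude: float64 -> float64, writer optional; from latitude
  meta.payload: bytes -> bytes, writer optional; from meta.payload
  meta.primary: string -> bool, writer optional; from meta.primary
  no writer field matches reader meta.price
  meta.attempts (writer side), unknown to reader
  meta.price (writer side), unknown to reader
  rule R3 violated at factor
  rule R1 violated at meta.payload
  rule R4 violated at meta.payload
  rule R3 violated at meta.primary
  rule R3 violated at signature
  => forward verdict for Device: BREAKING, 5 violation(s)
ruling out the remaining Device differences:
  field price in record Geo: tag 5 changed to 1 -> inert for the asked Device verdict: nothing fires
  added field attempts to record Geo: required int32, tag 34 (in v2 it sits immediately before primary) -> its effect on Device is confined to the backward direction, not asked


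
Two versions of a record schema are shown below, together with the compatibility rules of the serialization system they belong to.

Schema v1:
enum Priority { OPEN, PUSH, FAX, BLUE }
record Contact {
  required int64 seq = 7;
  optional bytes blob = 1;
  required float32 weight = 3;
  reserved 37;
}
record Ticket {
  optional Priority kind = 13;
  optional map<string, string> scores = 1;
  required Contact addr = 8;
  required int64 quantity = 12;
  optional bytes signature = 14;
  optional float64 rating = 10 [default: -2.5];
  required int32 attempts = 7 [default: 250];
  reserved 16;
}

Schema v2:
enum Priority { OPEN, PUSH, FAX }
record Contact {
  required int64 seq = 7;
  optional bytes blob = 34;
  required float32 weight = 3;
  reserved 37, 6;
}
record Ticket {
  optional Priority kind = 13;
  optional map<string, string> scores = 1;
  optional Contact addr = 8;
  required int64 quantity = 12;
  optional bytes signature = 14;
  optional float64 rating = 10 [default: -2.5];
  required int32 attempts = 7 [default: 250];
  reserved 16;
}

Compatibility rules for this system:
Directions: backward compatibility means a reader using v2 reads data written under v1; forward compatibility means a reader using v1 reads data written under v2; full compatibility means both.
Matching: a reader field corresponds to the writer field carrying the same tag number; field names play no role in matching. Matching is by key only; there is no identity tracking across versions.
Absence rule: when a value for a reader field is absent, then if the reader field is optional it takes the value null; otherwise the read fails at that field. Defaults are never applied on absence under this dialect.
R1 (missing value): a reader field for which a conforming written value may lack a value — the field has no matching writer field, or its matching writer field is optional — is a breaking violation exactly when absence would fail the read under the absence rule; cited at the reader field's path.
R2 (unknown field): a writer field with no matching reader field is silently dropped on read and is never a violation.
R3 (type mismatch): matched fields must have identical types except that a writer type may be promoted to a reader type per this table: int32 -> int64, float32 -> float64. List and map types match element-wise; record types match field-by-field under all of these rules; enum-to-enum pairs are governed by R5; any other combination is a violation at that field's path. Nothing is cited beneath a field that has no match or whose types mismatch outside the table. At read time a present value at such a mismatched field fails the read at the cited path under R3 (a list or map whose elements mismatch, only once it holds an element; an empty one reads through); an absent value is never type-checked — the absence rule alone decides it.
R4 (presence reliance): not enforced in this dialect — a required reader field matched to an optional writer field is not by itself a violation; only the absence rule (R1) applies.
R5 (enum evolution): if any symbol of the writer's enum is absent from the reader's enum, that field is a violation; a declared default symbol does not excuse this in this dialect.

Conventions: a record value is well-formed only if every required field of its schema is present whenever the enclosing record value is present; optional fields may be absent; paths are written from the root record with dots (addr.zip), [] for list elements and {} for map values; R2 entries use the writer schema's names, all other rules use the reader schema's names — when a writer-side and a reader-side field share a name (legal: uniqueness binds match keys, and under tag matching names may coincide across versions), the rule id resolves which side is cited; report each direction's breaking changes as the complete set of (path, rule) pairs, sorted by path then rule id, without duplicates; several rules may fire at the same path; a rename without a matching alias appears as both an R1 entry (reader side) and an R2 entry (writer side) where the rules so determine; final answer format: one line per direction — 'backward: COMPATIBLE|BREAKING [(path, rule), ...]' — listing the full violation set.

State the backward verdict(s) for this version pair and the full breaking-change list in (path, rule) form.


backward: BREAKING [(kind, R5)]

each type pair in Ticket: writer, then reader
checking backward for Ticket: reader v2 against writer v1:
  Priority -> Priority, writer optional: kind aligns to kind
  map<string, string> -> map<string, string>, writer optional: scores aligns to scores
  Contact -> Contact, writer required: addr aligns to addr
  int64 -> int64, writer required: quantity aligns to quantity
  bytes -> bytes, writer optional: signature aligns to signature
  float64 -> float64, writer optional: rating aligns to rating
  int32 -> int32, writer required: attempts aligns to attempts
  int64 -> int64, writer required: addr.seq aligns to addr.seq
  addr.blob has no writer counterpart
  float32 -> float32, writer required: addr.weight aligns to addr.weight
  writer field addr.blob has no reader counterpart
  R5 fires at kind
  => backward verdict for Ticket: BREAKING, 1 violation(s)
remaining Ticket differences; none change what is asked:
  field blob in record Contact: tag 1 changed to 34 -> triggers nothing under Ticket's printed rules — same verdict
  field addr in record Ticket: required changed to optional -> fires only in the forward direction of Ticket, which is not asked here


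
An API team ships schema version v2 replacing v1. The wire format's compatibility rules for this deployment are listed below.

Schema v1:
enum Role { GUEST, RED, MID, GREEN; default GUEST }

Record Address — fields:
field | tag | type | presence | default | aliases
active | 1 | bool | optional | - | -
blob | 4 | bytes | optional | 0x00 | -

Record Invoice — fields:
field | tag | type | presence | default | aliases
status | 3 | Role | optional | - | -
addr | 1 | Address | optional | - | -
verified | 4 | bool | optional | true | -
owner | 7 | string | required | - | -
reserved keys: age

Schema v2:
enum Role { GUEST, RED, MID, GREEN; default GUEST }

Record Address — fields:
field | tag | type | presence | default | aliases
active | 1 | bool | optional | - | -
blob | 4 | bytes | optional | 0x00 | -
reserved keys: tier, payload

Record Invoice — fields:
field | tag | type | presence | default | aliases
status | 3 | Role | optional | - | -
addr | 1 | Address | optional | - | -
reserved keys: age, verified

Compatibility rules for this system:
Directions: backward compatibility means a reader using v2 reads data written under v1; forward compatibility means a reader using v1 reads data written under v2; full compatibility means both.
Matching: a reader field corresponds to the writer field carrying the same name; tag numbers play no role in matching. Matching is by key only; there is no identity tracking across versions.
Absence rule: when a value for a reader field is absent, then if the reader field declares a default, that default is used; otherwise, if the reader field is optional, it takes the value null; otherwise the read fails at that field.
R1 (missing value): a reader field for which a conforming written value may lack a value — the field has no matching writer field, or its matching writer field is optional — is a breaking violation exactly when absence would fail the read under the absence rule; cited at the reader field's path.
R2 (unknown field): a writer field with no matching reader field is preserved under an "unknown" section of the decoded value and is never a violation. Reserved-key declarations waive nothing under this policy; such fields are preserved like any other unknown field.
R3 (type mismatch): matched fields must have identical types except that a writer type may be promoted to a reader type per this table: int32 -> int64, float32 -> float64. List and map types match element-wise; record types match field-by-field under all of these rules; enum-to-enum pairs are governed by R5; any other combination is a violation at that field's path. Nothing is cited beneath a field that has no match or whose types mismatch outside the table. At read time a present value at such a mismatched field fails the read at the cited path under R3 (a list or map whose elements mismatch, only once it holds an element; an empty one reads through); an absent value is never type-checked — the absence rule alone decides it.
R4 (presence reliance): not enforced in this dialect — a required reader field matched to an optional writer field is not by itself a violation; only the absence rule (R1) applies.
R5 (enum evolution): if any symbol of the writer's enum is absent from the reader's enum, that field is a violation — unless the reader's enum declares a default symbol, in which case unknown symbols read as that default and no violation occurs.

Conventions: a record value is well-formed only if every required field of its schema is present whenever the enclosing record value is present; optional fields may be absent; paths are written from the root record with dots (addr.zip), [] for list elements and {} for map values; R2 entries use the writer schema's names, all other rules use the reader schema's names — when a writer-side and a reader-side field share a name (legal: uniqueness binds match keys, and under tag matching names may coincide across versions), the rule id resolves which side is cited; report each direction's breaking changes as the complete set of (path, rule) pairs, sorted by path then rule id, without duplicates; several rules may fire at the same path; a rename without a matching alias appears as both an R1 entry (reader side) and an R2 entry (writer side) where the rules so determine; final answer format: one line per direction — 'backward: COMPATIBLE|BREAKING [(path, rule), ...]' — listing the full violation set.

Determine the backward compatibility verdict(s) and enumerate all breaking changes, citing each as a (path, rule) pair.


each type pair in Invoice: writer, then reader
backward for Invoice (reader v2, writer v1):
  writer optional, Role -> Role: reader status maps from writer status
  writer optional, Address -> Address: reader addr maps from writer addr
  leftover writer field: verified
  leftover writer field: owner
  writer optional, bool -> bool: reader addr.active maps from writer addr.active
  writer optional, bytes -> bytes: reader addr.blob maps from writer addr.blob
  nothing fires on Invoice: backward is COMPATIBLE
ruling out the remaining Invoice differences:
  removed field verified from record Invoice (its key "verified" joins the reserved list) -> fires no rule on Invoice, leaving the asked answer as it is
  removed field owner from record Invoice -> its effect on Invoice is confined to the forward direction, not asked

backward: COMPATIBLE []


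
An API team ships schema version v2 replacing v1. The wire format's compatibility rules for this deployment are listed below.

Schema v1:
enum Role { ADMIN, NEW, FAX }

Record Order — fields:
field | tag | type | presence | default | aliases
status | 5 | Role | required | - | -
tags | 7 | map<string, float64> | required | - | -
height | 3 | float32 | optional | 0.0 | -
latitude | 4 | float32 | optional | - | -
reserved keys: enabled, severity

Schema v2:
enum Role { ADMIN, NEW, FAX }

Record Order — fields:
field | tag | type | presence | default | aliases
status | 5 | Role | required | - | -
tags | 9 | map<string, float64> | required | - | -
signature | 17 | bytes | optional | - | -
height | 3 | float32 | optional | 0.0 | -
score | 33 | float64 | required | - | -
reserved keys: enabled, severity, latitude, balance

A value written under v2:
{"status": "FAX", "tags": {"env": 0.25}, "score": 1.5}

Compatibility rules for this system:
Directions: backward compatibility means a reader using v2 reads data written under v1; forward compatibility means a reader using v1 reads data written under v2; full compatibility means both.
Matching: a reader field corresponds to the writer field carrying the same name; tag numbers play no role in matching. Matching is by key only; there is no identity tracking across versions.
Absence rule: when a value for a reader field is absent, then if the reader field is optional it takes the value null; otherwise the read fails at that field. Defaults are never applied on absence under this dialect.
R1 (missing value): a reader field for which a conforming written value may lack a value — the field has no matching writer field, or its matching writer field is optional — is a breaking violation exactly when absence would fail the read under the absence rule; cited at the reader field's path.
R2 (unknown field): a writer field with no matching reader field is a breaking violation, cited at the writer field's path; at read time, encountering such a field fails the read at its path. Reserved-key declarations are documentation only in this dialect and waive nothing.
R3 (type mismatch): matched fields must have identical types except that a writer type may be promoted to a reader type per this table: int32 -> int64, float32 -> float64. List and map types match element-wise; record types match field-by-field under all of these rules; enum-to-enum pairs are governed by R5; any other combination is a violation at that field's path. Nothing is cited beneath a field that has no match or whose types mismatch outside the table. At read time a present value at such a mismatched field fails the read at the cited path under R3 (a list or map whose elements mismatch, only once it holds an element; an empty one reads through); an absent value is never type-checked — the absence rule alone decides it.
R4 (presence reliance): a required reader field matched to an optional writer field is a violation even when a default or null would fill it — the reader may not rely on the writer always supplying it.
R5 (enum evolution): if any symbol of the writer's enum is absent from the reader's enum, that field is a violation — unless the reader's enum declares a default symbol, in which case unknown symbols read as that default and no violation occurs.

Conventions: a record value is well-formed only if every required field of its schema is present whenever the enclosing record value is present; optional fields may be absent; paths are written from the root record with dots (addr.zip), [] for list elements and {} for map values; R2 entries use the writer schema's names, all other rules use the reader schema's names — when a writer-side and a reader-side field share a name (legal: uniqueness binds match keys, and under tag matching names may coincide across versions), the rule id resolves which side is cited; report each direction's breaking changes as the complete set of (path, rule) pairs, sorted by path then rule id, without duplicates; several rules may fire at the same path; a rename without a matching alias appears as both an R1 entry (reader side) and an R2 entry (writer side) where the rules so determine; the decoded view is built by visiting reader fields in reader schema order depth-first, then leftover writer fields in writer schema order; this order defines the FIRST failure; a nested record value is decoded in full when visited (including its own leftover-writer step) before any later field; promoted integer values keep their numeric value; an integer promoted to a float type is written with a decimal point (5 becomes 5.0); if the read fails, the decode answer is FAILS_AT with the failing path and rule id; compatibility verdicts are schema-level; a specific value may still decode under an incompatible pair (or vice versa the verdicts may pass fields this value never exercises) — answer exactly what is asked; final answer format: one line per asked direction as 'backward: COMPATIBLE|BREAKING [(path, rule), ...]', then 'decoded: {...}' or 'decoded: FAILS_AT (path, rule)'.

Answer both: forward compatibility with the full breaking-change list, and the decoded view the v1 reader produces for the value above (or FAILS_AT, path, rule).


forward: BREAKING [(score, R2), (signature, R2)]; decoded: FAILS_AT (score, R2)

each type pair in Order: writer, then reader
forward on Order — v1 reading data written by v2:
  writer required, Role -> Role: reader status maps from writer status
  writer required, map<string, float64> -> map<string, float64>: reader tags maps from writer tags
  writer optional, float32 -> float32: reader height maps from writer height
  latitude: no writer-side match
  leftover writer field: signature
  leftover writer field: score
  violation R2 at score
  violation R2 at signature
  => forward verdict for Order: BREAKING, 2 violation(s)
decode walk for Order under reader schema v1:
  status := "FAX"
  tags := {"env": 0.25}
  height := null (not supplied -> null)
  latitude := null (not supplied -> null)
  read fails at score under R2 (unknown field)
  => FAILS_AT (score, R2)
diffs on Order not affecting the asked answer:
  field tags in record Order: tag 7 changed to 9 -> triggers nothing under Order's printed rules — same verdict
  removed field latitude from record Order (its key "latitude" joins the reserved list) -> affects backward compatibility only, which is not asked


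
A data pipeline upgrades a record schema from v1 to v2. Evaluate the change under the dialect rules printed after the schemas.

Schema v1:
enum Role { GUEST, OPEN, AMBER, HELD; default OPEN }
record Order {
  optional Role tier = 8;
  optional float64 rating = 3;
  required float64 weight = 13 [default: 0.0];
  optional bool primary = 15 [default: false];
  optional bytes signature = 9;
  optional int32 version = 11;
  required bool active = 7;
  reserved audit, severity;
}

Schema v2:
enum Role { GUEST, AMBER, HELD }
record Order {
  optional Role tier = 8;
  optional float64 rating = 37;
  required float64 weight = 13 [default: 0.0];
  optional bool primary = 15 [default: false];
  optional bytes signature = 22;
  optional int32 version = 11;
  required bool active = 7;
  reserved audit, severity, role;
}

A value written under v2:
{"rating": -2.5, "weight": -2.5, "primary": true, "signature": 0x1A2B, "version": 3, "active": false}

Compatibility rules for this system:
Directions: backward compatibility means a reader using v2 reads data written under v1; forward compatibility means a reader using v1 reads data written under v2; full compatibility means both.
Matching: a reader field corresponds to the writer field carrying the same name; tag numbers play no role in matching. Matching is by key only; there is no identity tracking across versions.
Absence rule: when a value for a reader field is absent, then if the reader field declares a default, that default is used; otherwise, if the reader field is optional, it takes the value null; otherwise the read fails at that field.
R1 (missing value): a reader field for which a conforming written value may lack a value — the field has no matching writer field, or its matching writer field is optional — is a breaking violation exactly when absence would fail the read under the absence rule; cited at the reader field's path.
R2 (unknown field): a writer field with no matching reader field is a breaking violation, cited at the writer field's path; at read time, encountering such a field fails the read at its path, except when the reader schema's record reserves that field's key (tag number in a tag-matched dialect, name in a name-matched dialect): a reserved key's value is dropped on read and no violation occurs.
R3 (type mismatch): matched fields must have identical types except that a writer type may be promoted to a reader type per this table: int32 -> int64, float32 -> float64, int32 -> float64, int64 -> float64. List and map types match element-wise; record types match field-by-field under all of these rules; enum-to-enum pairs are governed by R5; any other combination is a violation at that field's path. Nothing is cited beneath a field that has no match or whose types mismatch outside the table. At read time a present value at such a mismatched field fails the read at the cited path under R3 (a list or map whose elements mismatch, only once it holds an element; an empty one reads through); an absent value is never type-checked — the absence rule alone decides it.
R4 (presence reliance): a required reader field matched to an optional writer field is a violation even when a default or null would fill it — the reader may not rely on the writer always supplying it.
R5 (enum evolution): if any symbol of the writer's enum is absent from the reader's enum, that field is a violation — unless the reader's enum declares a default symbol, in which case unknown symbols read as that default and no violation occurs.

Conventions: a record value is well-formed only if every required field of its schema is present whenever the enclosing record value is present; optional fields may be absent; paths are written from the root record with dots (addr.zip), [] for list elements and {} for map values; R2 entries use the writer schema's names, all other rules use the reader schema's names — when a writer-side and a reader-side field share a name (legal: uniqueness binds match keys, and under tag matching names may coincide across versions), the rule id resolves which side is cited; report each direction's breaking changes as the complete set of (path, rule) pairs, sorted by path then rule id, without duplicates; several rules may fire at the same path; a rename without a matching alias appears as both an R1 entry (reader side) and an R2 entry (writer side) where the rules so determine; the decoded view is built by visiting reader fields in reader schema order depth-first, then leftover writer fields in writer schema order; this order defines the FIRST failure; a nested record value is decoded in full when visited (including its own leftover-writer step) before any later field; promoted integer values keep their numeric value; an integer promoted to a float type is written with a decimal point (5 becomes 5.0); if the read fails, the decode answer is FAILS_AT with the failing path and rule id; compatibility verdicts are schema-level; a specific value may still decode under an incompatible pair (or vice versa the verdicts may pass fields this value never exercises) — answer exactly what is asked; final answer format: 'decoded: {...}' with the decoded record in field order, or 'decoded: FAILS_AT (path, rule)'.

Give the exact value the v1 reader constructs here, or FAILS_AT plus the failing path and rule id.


decoded: {"tier": null, "rating": -2.5, "weight": -2.5, "primary": true, "signature": 0x1A2B, "version": 3, "active": false}

each type pair in Order: writer, then reader
decoding the Order value with the v1 reader:
  tier := null (not supplied -> null)
  rating := -2.5
  weight := -2.5
  primary := true
  signature := 0x1A2B
  version := 3
  active := false
  => decoded: {"tier": null, "rating": -2.5, "weight": -2.5, "primary": true, "signature": 0x1A2B, "version": 3, "active": false}
remaining Order differences; none change what is asked:
  enum Role (field tier in record Order): symbol OPEN removed (it was the default; the default is cleared) -> schema-level compatibility only; this Order value's decode is unchanged
  field signature in record Order: tag 9 changed to 22 -> triggers nothing under the printed rules; the Order answer is the same either way
  field rating in record Order: tag 3 changed to 37 -> triggers nothing under the printed rules; the Order answer is the same either way
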